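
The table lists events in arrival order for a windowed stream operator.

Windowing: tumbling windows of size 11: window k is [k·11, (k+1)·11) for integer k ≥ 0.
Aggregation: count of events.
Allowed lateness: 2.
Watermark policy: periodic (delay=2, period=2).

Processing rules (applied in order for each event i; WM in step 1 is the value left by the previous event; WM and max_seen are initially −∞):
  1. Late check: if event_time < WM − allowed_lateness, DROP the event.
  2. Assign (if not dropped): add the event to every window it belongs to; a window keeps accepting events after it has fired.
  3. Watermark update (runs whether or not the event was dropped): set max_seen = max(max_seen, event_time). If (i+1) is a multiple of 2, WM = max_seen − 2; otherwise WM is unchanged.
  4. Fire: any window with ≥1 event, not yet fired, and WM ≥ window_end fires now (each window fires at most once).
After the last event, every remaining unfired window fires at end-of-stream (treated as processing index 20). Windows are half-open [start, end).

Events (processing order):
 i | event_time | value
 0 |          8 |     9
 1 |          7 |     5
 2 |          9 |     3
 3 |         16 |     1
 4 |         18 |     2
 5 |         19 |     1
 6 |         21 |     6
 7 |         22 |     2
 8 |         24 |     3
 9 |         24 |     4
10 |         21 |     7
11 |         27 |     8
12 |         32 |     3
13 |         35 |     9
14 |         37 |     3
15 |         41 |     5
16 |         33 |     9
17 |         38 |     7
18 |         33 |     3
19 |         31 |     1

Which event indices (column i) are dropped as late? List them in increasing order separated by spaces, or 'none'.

16 18 19

i=0 t=8 v=9: → [0,11); WM=−∞
i=1 t=7 v=5: → [0,11); WM=6
i=2 t=9 v=3: → [0,11); WM=6
i=3 t=16 v=1: → [11,22); WM=14; [0,11) fires=3
i=4 t=18 v=2: → [11,22); WM=14
i=5 t=19 v=1: → [11,22); WM=17
i=6 t=21 v=6: → [11,22); WM=17
i=7 t=22 v=2: → [22,33); WM=20
i=8 t=24 v=3: → [22,33); WM=20
i=9 t=24 v=4: → [22,33); WM=22; [11,22) fires=4
i=10 t=21 v=7: → [11,22); WM=22
i=11 t=27 v=8: → [22,33); WM=25
i=12 t=32 v=3: → [22,33); WM=25
i=13 t=35 v=9: → [33,44); WM=33; [22,33) fires=5
i=14 t=37 v=3: → [33,44); WM=33
i=15 t=41 v=5: → [33,44); WM=39
i=16 t=33 v=9: DROP (t<39-2); WM=39
i=17 t=38 v=7: → [33,44); WM=39
i=18 t=33 v=3: DROP (t<39-2); WM=39
i=19 t=31 v=1: DROP (t<39-2); WM=39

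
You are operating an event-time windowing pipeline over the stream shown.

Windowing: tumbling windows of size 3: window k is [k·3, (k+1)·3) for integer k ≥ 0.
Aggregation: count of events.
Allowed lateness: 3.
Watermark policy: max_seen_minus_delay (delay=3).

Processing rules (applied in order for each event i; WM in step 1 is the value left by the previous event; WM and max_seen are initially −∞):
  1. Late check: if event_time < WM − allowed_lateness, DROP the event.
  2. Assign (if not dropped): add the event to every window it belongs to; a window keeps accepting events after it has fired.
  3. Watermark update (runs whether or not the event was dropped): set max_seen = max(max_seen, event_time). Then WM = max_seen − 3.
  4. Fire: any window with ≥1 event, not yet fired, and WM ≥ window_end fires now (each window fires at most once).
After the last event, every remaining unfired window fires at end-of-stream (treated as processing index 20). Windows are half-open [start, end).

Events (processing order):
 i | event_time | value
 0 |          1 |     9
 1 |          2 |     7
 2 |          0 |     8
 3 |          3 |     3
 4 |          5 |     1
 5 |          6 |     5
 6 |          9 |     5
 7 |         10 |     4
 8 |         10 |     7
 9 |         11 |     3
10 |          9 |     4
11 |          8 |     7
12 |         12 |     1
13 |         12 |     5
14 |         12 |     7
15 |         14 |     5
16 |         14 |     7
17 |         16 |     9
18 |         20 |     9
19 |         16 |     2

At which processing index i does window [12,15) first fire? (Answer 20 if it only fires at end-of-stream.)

i=0 t=1 v=9: → [0,3); WM=-2
i=1 t=2 v=7: → [0,3); WM=-1
i=2 t=0 v=8: → [0,3); WM=-1
i=3 t=3 v=3: → [3,6); WM=0
i=4 t=5 v=1: → [3,6); WM=2
i=5 t=6 v=5: → [6,9); WM=3; [0,3) fires=3
i=6 t=9 v=5: → [9,12); WM=6; [3,6) fires=2
i=7 t=10 v=4: → [9,12); WM=7
i=8 t=10 v=7: → [9,12); WM=7
i=9 t=11 v=3: → [9,12); WM=8
i=10 t=9 v=4: → [9,12); WM=8
i=11 t=8 v=7: → [6,9); WM=8
i=12 t=12 v=1: → [12,15); WM=9; [6,9) fires=2
i=13 t=12 v=5: → [12,15); WM=9
i=14 t=12 v=7: → [12,15); WM=9
i=15 t=14 v=5: → [12,15); WM=11
i=16 t=14 v=7: → [12,15); WM=11
i=17 t=16 v=9: → [15,18); WM=13; [9,12) fires=5
i=18 t=20 v=9: → [18,21); WM=17; [12,15) fires=5
i=19 t=16 v=2: → [15,18); WM=17

18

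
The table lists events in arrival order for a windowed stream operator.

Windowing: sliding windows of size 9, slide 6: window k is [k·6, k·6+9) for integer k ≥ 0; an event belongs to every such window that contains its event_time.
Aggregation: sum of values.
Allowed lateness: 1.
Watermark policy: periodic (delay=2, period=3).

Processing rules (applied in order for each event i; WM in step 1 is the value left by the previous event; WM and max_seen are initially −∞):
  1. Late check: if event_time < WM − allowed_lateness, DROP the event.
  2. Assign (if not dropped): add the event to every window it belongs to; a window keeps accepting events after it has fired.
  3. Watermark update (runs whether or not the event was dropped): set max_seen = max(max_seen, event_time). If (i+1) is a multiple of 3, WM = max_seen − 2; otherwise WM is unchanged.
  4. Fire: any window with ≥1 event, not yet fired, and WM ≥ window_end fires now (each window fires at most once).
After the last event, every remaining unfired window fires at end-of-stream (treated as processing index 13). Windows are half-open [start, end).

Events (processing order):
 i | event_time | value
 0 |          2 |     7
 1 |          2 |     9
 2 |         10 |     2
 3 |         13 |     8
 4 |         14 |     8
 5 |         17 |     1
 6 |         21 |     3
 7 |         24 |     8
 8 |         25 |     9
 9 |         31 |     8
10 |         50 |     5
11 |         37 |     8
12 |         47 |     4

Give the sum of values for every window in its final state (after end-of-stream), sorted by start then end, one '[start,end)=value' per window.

i=0 t=2 v=7: → [0,9); WM=−∞
i=1 t=2 v=9: → [0,9); WM=−∞
i=2 t=10 v=2: → [6,15); WM=8
i=3 t=13 v=8: → [12,21),[6,15); WM=8
i=4 t=14 v=8: → [12,21),[6,15); WM=8
i=5 t=17 v=1: → [12,21); WM=15; [0,9) fires=16 [6,15) fires=18
i=6 t=21 v=3: → [18,27); WM=15
i=7 t=24 v=8: → [24,33),[18,27); WM=15
i=8 t=25 v=9: → [24,33),[18,27); WM=23; [12,21) fires=17
i=9 t=31 v=8: → [30,39),[24,33); WM=23
i=10 t=50 v=5: → [48,57),[42,51); WM=23
i=11 t=37 v=8: → [36,45),[30,39); WM=48; [18,27) fires=20 [24,33) fires=25 [30,39) fires=16 [36,45) fires=8
i=12 t=47 v=4: → [42,51); WM=48

[0,9)=16 [6,15)=18 [12,21)=17 [18,27)=20 [24,33)=25 [30,39)=16 [36,45)=8 [42,51)=9 [48,57)=5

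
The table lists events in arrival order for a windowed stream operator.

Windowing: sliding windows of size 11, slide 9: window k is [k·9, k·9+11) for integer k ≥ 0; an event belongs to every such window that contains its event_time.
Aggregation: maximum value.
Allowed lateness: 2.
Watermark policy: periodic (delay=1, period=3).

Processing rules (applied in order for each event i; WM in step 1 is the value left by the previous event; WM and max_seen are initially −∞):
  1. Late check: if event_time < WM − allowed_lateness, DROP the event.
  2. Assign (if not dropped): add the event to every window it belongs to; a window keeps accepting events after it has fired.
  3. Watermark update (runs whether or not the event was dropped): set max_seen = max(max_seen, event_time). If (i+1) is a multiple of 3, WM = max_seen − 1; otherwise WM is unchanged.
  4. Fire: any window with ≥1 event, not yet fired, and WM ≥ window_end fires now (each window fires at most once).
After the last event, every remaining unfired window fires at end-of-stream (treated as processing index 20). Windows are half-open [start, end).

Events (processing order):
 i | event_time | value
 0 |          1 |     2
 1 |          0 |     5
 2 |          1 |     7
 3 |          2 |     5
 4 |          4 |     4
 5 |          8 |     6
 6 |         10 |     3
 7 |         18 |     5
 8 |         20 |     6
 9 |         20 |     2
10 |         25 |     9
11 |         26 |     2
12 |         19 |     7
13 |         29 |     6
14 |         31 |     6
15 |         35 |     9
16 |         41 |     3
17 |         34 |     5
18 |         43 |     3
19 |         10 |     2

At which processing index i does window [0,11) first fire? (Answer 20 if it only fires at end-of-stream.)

i=0 t=1 v=2: → [0,11); WM=−∞
i=1 t=0 v=5: → [0,11); WM=−∞
i=2 t=1 v=7: → [0,11); WM=0
i=3 t=2 v=5: → [0,11); WM=0
i=4 t=4 v=4: → [0,11); WM=0
i=5 t=8 v=6: → [0,11); WM=7
i=6 t=10 v=3: → [9,20),[0,11); WM=7
i=7 t=18 v=5: → [18,29),[9,20); WM=7
i=8 t=20 v=6: → [18,29); WM=19; [0,11) fires=7
i=9 t=20 v=2: → [18,29); WM=19
i=10 t=25 v=9: → [18,29); WM=19
i=11 t=26 v=2: → [18,29); WM=25; [9,20) fires=5
i=12 t=19 v=7: DROP (t<25-2); WM=25
i=13 t=29 v=6: → [27,38); WM=25
i=14 t=31 v=6: → [27,38); WM=30; [18,29) fires=9
i=15 t=35 v=9: → [27,38); WM=30
i=16 t=41 v=3: → [36,47); WM=30
i=17 t=34 v=5: → [27,38); WM=40; [27,38) fires=9
i=18 t=43 v=3: → [36,47); WM=40
i=19 t=10 v=2: DROP (t<40-2); WM=40

8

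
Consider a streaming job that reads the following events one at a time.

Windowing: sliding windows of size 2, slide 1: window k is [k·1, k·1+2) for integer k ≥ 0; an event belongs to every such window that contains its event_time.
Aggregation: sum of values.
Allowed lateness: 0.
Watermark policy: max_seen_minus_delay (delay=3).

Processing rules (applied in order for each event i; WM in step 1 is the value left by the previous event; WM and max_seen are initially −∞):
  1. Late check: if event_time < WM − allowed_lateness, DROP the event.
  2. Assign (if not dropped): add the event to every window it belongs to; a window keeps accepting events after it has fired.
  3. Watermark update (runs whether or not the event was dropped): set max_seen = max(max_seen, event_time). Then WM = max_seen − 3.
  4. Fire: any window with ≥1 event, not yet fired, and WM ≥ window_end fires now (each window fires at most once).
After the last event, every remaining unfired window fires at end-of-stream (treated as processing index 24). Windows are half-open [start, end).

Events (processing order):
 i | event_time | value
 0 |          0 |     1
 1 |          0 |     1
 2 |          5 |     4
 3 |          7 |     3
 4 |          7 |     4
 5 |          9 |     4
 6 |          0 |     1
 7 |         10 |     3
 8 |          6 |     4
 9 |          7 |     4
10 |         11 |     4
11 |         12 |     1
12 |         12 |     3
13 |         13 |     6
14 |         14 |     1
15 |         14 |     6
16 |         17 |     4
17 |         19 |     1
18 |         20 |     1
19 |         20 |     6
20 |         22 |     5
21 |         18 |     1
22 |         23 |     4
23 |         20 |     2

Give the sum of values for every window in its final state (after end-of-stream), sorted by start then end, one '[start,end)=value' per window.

[0,2)=2 [4,6)=4 [5,7)=4 [6,8)=11 [7,9)=11 [8,10)=4 [9,11)=7 [10,12)=7 [11,13)=8 [12,14)=10 [13,15)=13 [14,16)=7 [16,18)=4 [17,19)=4 [18,20)=1 [19,21)=10 [20,22)=9 [21,23)=5 [22,24)=9 [23,25)=4

i=0 t=0 v=1: → [0,2); WM=-3
i=1 t=0 v=1: → [0,2); WM=-3
i=2 t=5 v=4: → [5,7),[4,6); WM=2; [0,2) fires=2
i=3 t=7 v=3: → [7,9),[6,8); WM=4
i=4 t=7 v=4: → [7,9),[6,8); WM=4
i=5 t=9 v=4: → [9,11),[8,10); WM=6; [4,6) fires=4
i=6 t=0 v=1: DROP (t<6-0); WM=6
i=7 t=10 v=3: → [10,12),[9,11); WM=7; [5,7) fires=4
i=8 t=6 v=4: DROP (t<7-0); WM=7
i=9 t=7 v=4: → [7,9),[6,8); WM=7
i=10 t=11 v=4: → [11,13),[10,12); WM=8; [6,8) fires=11
i=11 t=12 v=1: → [12,14),[11,13); WM=9; [7,9) fires=11
i=12 t=12 v=3: → [12,14),[11,13); WM=9
i=13 t=13 v=6: → [13,15),[12,14); WM=10; [8,10) fires=4
i=14 t=14 v=1: → [14,16),[13,15); WM=11; [9,11) fires=7
i=15 t=14 v=6: → [14,16),[13,15); WM=11
i=16 t=17 v=4: → [17,19),[16,18); WM=14; [10,12) fires=7 [11,13) fires=8 [12,14) fires=10
i=17 t=19 v=1: → [19,21),[18,20); WM=16; [13,15) fires=13 [14,16) fires=7
i=18 t=20 v=1: → [20,22),[19,21); WM=17
i=19 t=20 v=6: → [20,22),[19,21); WM=17
i=20 t=22 v=5: → [22,24),[21,23); WM=19; [16,18) fires=4 [17,19) fires=4
i=21 t=18 v=1: DROP (t<19-0); WM=19
i=22 t=23 v=4: → [23,25),[22,24); WM=20; [18,20) fires=1
i=23 t=20 v=2: → [20,22),[19,21); WM=20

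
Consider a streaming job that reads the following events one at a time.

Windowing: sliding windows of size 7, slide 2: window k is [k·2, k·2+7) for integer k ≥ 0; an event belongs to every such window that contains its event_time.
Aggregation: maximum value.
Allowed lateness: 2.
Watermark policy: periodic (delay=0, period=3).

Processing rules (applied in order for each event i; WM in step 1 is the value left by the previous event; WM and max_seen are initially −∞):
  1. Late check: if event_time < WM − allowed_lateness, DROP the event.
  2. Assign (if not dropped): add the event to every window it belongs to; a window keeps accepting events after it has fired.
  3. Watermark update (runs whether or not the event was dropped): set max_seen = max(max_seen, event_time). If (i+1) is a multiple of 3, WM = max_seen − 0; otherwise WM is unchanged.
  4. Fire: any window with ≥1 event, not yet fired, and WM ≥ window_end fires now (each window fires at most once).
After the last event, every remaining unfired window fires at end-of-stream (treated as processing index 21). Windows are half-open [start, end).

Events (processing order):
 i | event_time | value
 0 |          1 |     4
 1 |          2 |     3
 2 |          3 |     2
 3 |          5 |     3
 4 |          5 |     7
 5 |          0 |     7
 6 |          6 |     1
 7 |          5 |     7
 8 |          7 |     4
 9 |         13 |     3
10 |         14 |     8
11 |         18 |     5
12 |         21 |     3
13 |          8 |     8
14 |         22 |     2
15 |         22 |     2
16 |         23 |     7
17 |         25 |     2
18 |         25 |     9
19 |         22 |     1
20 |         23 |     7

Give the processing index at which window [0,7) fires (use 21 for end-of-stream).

8

i=0 t=1 v=4: → [0,7); WM=−∞
i=1 t=2 v=3: → [2,9),[0,7); WM=−∞
i=2 t=3 v=2: → [2,9),[0,7); WM=3
i=3 t=5 v=3: → [4,11),[2,9),[0,7); WM=3
i=4 t=5 v=7: → [4,11),[2,9),[0,7); WM=3
i=5 t=0 v=7: DROP (t<3-2); WM=5
i=6 t=6 v=1: → [6,13),[4,11),[2,9),[0,7); WM=5
i=7 t=5 v=7: → [4,11),[2,9),[0,7); WM=5
i=8 t=7 v=4: → [6,13),[4,11),[2,9); WM=7; [0,7) fires=7
i=9 t=13 v=3: → [12,19),[10,17),[8,15); WM=7
i=10 t=14 v=8: → [14,21),[12,19),[10,17),[8,15); WM=7
i=11 t=18 v=5: → [18,25),[16,23),[14,21),[12,19); WM=18; [2,9) fires=7 [4,11) fires=7 [6,13) fires=4 [8,15) fires=8 [10,17) fires=8
i=12 t=21 v=3: → [20,27),[18,25),[16,23); WM=18
i=13 t=8 v=8: DROP (t<18-2); WM=18
i=14 t=22 v=2: → [22,29),[20,27),[18,25),[16,23); WM=22; [12,19) fires=8 [14,21) fires=8
i=15 t=22 v=2: → [22,29),[20,27),[18,25),[16,23); WM=22
i=16 t=23 v=7: → [22,29),[20,27),[18,25); WM=22
i=17 t=25 v=2: → [24,31),[22,29),[20,27); WM=25; [16,23) fires=5 [18,25) fires=7
i=18 t=25 v=9: → [24,31),[22,29),[20,27); WM=25
i=19 t=22 v=1: DROP (t<25-2); WM=25
i=20 t=23 v=7: → [22,29),[20,27),[18,25); WM=25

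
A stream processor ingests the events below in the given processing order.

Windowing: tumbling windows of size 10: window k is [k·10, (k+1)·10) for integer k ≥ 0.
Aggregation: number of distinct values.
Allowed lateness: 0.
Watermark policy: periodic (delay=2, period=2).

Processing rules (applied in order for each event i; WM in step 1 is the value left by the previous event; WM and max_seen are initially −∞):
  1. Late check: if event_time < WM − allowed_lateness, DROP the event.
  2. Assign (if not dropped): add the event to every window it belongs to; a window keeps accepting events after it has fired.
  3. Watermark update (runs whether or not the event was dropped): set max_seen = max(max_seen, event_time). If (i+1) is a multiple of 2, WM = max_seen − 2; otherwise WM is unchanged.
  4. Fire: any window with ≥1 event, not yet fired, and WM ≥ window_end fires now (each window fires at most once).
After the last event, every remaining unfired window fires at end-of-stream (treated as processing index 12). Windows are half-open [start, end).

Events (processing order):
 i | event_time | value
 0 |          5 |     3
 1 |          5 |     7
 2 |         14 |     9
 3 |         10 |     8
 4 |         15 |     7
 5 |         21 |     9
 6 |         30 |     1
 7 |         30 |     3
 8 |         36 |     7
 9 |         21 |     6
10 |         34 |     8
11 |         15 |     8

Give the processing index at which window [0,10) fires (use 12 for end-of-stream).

i=0 t=5 v=3: → [0,10); WM=−∞
i=1 t=5 v=7: → [0,10); WM=3
i=2 t=14 v=9: → [10,20); WM=3
i=3 t=10 v=8: → [10,20); WM=12; [0,10) fires=2
i=4 t=15 v=7: → [10,20); WM=12
i=5 t=21 v=9: → [20,30); WM=19
i=6 t=30 v=1: → [30,40); WM=19
i=7 t=30 v=3: → [30,40); WM=28; [10,20) fires=3
i=8 t=36 v=7: → [30,40); WM=28
i=9 t=21 v=6: DROP (t<28-0); WM=34; [20,30) fires=1
i=10 t=34 v=8: → [30,40); WM=34
i=11 t=15 v=8: DROP (t<34-0); WM=34

3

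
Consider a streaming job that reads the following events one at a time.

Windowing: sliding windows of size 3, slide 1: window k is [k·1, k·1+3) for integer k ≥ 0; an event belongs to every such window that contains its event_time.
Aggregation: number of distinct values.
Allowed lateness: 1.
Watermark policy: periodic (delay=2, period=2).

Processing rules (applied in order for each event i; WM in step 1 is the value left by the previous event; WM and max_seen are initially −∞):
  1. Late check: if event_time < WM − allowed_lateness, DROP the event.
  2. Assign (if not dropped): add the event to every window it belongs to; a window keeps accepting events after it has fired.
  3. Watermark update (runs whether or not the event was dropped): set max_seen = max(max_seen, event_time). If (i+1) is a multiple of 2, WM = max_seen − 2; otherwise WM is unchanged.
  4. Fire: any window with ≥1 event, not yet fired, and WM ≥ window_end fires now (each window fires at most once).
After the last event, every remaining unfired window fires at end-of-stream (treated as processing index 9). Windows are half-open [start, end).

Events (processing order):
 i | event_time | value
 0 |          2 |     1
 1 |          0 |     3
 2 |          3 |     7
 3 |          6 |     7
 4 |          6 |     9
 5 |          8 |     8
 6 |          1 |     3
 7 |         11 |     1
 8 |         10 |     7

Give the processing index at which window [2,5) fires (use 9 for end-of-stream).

i=0 t=2 v=1: → [2,5),[1,4),[0,3); WM=−∞
i=1 t=0 v=3: → [0,3); WM=0
i=2 t=3 v=7: → [3,6),[2,5),[1,4); WM=0
i=3 t=6 v=7: → [6,9),[5,8),[4,7); WM=4; [0,3) fires=2 [1,4) fires=2
i=4 t=6 v=9: → [6,9),[5,8),[4,7); WM=4
i=5 t=8 v=8: → [8,11),[7,10),[6,9); WM=6; [2,5) fires=2 [3,6) fires=1
i=6 t=1 v=3: DROP (t<6-1); WM=6
i=7 t=11 v=1: → [11,14),[10,13),[9,12); WM=9; [4,7) fires=2 [5,8) fires=2 [6,9) fires=3
i=8 t=10 v=7: → [10,13),[9,12),[8,11); WM=9

5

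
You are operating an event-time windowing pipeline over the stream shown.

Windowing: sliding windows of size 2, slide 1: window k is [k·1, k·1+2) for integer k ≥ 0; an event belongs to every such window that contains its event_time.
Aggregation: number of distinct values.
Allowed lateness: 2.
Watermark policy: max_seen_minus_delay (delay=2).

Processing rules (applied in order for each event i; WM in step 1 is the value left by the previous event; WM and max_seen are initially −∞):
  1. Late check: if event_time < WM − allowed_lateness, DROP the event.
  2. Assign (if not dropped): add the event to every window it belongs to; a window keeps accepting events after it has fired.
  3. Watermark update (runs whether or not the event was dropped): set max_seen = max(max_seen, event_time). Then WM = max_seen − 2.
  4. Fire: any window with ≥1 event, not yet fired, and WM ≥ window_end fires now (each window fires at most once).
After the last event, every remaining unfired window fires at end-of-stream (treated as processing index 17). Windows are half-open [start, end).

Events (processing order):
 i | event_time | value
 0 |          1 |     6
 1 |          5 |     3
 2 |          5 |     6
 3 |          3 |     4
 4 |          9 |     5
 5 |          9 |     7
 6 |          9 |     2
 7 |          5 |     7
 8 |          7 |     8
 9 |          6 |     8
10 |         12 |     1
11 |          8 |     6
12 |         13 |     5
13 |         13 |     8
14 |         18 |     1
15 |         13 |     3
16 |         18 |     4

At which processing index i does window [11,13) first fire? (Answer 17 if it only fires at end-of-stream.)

i=0 t=1 v=6: → [1,3),[0,2); WM=-1
i=1 t=5 v=3: → [5,7),[4,6); WM=3; [0,2) fires=1 [1,3) fires=1
i=2 t=5 v=6: → [5,7),[4,6); WM=3
i=3 t=3 v=4: → [3,5),[2,4); WM=3
i=4 t=9 v=5: → [9,11),[8,10); WM=7; [2,4) fires=1 [3,5) fires=1 [4,6) fires=2 [5,7) fires=2
i=5 t=9 v=7: → [9,11),[8,10); WM=7
i=6 t=9 v=2: → [9,11),[8,10); WM=7
i=7 t=5 v=7: → [5,7),[4,6); WM=7
i=8 t=7 v=8: → [7,9),[6,8); WM=7
i=9 t=6 v=8: → [6,8),[5,7); WM=7
i=10 t=12 v=1: → [12,14),[11,13); WM=10; [6,8) fires=1 [7,9) fires=1 [8,10) fires=3
i=11 t=8 v=6: → [8,10),[7,9); WM=10
i=12 t=13 v=5: → [13,15),[12,14); WM=11; [9,11) fires=3
i=13 t=13 v=8: → [13,15),[12,14); WM=11
i=14 t=18 v=1: → [18,20),[17,19); WM=16; [11,13) fires=1 [12,14) fires=3 [13,15) fires=2
i=15 t=13 v=3: DROP (t<16-2); WM=16
i=16 t=18 v=4: → [18,20),[17,19); WM=16

14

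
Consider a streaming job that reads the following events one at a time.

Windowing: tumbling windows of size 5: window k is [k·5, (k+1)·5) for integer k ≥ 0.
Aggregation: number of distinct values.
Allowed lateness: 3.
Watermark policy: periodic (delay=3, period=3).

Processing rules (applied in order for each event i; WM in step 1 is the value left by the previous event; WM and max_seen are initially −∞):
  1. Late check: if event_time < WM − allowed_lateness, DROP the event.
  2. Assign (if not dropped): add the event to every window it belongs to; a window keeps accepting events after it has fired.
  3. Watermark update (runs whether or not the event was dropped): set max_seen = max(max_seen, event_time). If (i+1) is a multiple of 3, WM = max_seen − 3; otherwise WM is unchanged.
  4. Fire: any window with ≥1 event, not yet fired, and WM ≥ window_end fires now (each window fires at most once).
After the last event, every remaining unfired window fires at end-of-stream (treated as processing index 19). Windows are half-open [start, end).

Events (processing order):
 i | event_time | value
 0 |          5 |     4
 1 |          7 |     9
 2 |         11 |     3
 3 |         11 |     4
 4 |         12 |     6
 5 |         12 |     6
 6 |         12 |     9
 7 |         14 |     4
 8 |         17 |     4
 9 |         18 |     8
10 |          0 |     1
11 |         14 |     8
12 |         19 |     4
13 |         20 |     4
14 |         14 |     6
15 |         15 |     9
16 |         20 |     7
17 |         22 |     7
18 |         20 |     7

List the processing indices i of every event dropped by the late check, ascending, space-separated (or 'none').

i=0 t=5 v=4: → [5,10); WM=−∞
i=1 t=7 v=9: → [5,10); WM=−∞
i=2 t=11 v=3: → [10,15); WM=8
i=3 t=11 v=4: → [10,15); WM=8
i=4 t=12 v=6: → [10,15); WM=8
i=5 t=12 v=6: → [10,15); WM=9
i=6 t=12 v=9: → [10,15); WM=9
i=7 t=14 v=4: → [10,15); WM=9
i=8 t=17 v=4: → [15,20); WM=14; [5,10) fires=2
i=9 t=18 v=8: → [15,20); WM=14
i=10 t=0 v=1: DROP (t<14-3); WM=14
i=11 t=14 v=8: → [10,15); WM=15; [10,15) fires=5
i=12 t=19 v=4: → [15,20); WM=15
i=13 t=20 v=4: → [20,25); WM=15
i=14 t=14 v=6: → [10,15); WM=17
i=15 t=15 v=9: → [15,20); WM=17
i=16 t=20 v=7: → [20,25); WM=17
i=17 t=22 v=7: → [20,25); WM=19
i=18 t=20 v=7: → [20,25); WM=19

10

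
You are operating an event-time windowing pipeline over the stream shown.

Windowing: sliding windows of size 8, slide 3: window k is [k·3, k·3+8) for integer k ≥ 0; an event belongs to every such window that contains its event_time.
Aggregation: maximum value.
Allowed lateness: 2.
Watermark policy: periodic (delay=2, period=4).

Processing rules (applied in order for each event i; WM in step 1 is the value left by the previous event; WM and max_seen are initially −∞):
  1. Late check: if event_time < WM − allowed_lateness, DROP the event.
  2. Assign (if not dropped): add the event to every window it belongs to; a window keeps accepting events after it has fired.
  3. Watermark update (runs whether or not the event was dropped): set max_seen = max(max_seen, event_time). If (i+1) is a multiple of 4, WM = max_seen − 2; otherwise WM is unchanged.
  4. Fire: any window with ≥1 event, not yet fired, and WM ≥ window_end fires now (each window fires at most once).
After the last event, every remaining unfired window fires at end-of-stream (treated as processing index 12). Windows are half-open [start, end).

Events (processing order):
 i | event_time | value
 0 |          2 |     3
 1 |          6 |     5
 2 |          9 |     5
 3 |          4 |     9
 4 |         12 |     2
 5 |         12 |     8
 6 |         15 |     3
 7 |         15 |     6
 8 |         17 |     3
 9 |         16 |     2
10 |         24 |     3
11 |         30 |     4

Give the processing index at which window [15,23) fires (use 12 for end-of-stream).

i=0 t=2 v=3: → [0,8); WM=−∞
i=1 t=6 v=5: → [6,14),[3,11),[0,8); WM=−∞
i=2 t=9 v=5: → [9,17),[6,14),[3,11); WM=−∞
i=3 t=4 v=9: → [3,11),[0,8); WM=7
i=4 t=12 v=2: → [12,20),[9,17),[6,14); WM=7
i=5 t=12 v=8: → [12,20),[9,17),[6,14); WM=7
i=6 t=15 v=3: → [15,23),[12,20),[9,17); WM=7
i=7 t=15 v=6: → [15,23),[12,20),[9,17); WM=13; [0,8) fires=9 [3,11) fires=9
i=8 t=17 v=3: → [15,23),[12,20); WM=13
i=9 t=16 v=2: → [15,23),[12,20),[9,17); WM=13
i=10 t=24 v=3: → [24,32),[21,29),[18,26); WM=13
i=11 t=30 v=4: → [30,38),[27,35),[24,32); WM=28; [6,14) fires=8 [9,17) fires=8 [12,20) fires=8 [15,23) fires=6 [18,26) fires=3

11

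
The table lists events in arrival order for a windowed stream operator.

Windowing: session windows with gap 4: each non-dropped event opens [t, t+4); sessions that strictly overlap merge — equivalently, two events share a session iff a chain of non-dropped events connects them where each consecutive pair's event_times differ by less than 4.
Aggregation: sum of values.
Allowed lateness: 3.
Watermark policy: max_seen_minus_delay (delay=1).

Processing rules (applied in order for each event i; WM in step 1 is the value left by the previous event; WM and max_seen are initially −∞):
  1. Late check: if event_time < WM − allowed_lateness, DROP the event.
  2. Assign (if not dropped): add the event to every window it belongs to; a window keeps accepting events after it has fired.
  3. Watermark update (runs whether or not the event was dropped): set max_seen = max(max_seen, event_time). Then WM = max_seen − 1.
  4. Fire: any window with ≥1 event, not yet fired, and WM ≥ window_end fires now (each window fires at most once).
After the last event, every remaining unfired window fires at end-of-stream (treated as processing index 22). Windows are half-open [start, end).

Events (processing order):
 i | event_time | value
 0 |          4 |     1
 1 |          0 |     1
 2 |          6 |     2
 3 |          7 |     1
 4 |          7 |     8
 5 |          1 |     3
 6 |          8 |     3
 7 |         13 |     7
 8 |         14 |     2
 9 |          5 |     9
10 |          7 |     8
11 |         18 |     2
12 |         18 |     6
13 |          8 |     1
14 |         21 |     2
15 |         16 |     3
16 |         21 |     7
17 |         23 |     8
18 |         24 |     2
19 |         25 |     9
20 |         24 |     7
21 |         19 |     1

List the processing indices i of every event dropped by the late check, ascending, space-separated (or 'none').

i=0 t=4 v=1: → [4,8); WM=3
i=1 t=0 v=1: → [0,4); WM=3
i=2 t=6 v=2: → [4,10); WM=5
i=3 t=7 v=1: → [4,11); WM=6
i=4 t=7 v=8: → [4,11); WM=6
i=5 t=1 v=3: DROP (t<6-3); WM=6
i=6 t=8 v=3: → [4,12); WM=7
i=7 t=13 v=7: → [13,17); WM=12
i=8 t=14 v=2: → [13,18); WM=13
i=9 t=5 v=9: DROP (t<13-3); WM=13
i=10 t=7 v=8: DROP (t<13-3); WM=13
i=11 t=18 v=2: → [18,22); WM=17
i=12 t=18 v=6: → [18,22); WM=17
i=13 t=8 v=1: DROP (t<17-3); WM=17
i=14 t=21 v=2: → [18,25); WM=20
i=15 t=16 v=3: DROP (t<20-3); WM=20
i=16 t=21 v=7: → [18,25); WM=20
i=17 t=23 v=8: → [18,27); WM=22
i=18 t=24 v=2: → [18,28); WM=23
i=19 t=25 v=9: → [18,29); WM=24
i=20 t=24 v=7: → [18,29); WM=24
i=21 t=19 v=1: DROP (t<24-3); WM=24

5 9 10 13 15 21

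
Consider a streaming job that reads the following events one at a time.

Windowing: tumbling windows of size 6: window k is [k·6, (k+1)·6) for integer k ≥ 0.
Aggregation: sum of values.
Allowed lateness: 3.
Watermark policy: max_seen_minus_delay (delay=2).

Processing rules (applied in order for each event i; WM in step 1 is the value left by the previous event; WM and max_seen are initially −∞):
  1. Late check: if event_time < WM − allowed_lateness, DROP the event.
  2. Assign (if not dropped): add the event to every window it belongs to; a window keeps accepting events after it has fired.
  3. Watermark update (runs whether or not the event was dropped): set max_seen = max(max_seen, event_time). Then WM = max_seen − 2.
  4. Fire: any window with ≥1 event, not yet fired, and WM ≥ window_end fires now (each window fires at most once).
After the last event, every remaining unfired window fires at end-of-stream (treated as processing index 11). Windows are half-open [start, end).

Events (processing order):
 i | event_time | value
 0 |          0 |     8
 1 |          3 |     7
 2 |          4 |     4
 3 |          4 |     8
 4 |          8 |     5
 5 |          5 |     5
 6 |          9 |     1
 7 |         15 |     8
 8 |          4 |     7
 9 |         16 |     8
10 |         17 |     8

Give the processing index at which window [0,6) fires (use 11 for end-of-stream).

4

i=0 t=0 v=8: → [0,6); WM=-2
i=1 t=3 v=7: → [0,6); WM=1
i=2 t=4 v=4: → [0,6); WM=2
i=3 t=4 v=8: → [0,6); WM=2
i=4 t=8 v=5: → [6,12); WM=6; [0,6) fires=27
i=5 t=5 v=5: → [0,6); WM=6
i=6 t=9 v=1: → [6,12); WM=7
i=7 t=15 v=8: → [12,18); WM=13; [6,12) fires=6
i=8 t=4 v=7: DROP (t<13-3); WM=13
i=9 t=16 v=8: → [12,18); WM=14
i=10 t=17 v=8: → [12,18); WM=15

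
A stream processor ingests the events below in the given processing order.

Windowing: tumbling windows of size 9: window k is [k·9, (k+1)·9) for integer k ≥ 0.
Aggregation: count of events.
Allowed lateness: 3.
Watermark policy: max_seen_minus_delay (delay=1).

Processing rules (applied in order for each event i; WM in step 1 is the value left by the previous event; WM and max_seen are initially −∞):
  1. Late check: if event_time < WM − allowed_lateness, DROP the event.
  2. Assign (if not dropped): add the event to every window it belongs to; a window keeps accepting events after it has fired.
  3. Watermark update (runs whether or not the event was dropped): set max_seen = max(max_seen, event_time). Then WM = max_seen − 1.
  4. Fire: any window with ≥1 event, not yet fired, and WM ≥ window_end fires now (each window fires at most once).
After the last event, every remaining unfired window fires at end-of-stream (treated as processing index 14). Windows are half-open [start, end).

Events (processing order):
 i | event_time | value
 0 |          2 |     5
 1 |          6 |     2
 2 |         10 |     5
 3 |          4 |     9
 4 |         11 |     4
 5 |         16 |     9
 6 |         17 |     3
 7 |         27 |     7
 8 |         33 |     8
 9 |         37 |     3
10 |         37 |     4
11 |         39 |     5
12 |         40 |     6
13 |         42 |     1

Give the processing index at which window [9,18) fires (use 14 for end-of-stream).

7

i=0 t=2 v=5: → [0,9); WM=1
i=1 t=6 v=2: → [0,9); WM=5
i=2 t=10 v=5: → [9,18); WM=9; [0,9) fires=2
i=3 t=4 v=9: DROP (t<9-3); WM=9
i=4 t=11 v=4: → [9,18); WM=10
i=5 t=16 v=9: → [9,18); WM=15
i=6 t=17 v=3: → [9,18); WM=16
i=7 t=27 v=7: → [27,36); WM=26; [9,18) fires=4
i=8 t=33 v=8: → [27,36); WM=32
i=9 t=37 v=3: → [36,45); WM=36; [27,36) fires=2
i=10 t=37 v=4: → [36,45); WM=36
i=11 t=39 v=5: → [36,45); WM=38
i=12 t=40 v=6: → [36,45); WM=39
i=13 t=42 v=1: → [36,45); WM=41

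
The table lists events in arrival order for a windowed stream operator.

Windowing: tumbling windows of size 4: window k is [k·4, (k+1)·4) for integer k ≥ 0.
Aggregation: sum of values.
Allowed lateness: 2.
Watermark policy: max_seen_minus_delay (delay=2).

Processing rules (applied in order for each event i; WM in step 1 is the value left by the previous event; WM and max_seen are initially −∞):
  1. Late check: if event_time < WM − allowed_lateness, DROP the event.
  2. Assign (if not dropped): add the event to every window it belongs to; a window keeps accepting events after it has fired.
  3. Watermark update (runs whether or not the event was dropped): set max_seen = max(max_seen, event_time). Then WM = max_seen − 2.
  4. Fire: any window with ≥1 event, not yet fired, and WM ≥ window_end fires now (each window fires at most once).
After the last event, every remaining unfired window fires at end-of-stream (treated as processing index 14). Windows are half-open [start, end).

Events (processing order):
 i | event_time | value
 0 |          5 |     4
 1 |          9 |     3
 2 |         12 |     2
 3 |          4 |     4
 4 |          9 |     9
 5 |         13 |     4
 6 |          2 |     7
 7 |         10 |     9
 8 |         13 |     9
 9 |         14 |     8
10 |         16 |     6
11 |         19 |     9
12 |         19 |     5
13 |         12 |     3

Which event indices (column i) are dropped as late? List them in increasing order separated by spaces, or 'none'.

i=0 t=5 v=4: → [4,8); WM=3
i=1 t=9 v=3: → [8,12); WM=7
i=2 t=12 v=2: → [12,16); WM=10; [4,8) fires=4
i=3 t=4 v=4: DROP (t<10-2); WM=10
i=4 t=9 v=9: → [8,12); WM=10
i=5 t=13 v=4: → [12,16); WM=11
i=6 t=2 v=7: DROP (t<11-2); WM=11
i=7 t=10 v=9: → [8,12); WM=11
i=8 t=13 v=9: → [12,16); WM=11
i=9 t=14 v=8: → [12,16); WM=12; [8,12) fires=21
i=10 t=16 v=6: → [16,20); WM=14
i=11 t=19 v=9: → [16,20); WM=17; [12,16) fires=23
i=12 t=19 v=5: → [16,20); WM=17
i=13 t=12 v=3: DROP (t<17-2); WM=17

3 6 13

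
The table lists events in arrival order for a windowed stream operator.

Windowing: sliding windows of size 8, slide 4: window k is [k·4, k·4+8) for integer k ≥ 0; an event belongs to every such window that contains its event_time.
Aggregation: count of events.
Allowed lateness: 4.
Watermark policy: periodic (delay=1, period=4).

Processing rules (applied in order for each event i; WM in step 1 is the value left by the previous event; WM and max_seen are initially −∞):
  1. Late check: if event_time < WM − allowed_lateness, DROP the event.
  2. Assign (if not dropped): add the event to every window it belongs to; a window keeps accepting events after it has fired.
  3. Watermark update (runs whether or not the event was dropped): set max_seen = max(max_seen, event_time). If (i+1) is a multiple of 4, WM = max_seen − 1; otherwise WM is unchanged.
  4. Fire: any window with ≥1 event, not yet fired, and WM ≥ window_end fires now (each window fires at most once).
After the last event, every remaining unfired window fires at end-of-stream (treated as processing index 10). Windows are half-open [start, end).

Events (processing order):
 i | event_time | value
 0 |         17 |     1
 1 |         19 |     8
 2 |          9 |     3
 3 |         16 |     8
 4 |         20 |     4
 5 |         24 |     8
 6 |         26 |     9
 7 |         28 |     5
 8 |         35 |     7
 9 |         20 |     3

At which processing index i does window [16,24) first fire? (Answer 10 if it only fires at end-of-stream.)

i=0 t=17 v=1: → [16,24),[12,20); WM=−∞
i=1 t=19 v=8: → [16,24),[12,20); WM=−∞
i=2 t=9 v=3: → [8,16),[4,12); WM=−∞
i=3 t=16 v=8: → [16,24),[12,20); WM=18; [4,12) fires=1 [8,16) fires=1
i=4 t=20 v=4: → [20,28),[16,24); WM=18
i=5 t=24 v=8: → [24,32),[20,28); WM=18
i=6 t=26 v=9: → [24,32),[20,28); WM=18
i=7 t=28 v=5: → [28,36),[24,32); WM=27; [12,20) fires=3 [16,24) fires=4
i=8 t=35 v=7: → [32,40),[28,36); WM=27
i=9 t=20 v=3: DROP (t<27-4); WM=27

7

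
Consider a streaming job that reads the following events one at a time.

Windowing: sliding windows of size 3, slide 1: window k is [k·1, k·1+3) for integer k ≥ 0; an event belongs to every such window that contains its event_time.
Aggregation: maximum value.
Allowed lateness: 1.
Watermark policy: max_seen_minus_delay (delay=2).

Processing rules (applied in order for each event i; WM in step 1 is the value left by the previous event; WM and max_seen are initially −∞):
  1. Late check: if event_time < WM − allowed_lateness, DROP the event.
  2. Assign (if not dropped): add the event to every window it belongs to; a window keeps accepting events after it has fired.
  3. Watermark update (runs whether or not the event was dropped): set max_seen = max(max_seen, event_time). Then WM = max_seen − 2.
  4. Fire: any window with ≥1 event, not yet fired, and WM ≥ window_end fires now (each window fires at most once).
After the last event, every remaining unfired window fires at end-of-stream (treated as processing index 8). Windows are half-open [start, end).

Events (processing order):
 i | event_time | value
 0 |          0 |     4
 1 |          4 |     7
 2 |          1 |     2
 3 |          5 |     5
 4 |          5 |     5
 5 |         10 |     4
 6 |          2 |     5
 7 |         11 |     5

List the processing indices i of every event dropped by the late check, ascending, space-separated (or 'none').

i=0 t=0 v=4: → [0,3); WM=-2
i=1 t=4 v=7: → [4,7),[3,6),[2,5); WM=2
i=2 t=1 v=2: → [1,4),[0,3); WM=2
i=3 t=5 v=5: → [5,8),[4,7),[3,6); WM=3; [0,3) fires=4
i=4 t=5 v=5: → [5,8),[4,7),[3,6); WM=3
i=5 t=10 v=4: → [10,13),[9,12),[8,11); WM=8; [1,4) fires=2 [2,5) fires=7 [3,6) fires=7 [4,7) fires=7 [5,8) fires=5
i=6 t=2 v=5: DROP (t<8-1); WM=8
i=7 t=11 v=5: → [11,14),[10,13),[9,12); WM=9

6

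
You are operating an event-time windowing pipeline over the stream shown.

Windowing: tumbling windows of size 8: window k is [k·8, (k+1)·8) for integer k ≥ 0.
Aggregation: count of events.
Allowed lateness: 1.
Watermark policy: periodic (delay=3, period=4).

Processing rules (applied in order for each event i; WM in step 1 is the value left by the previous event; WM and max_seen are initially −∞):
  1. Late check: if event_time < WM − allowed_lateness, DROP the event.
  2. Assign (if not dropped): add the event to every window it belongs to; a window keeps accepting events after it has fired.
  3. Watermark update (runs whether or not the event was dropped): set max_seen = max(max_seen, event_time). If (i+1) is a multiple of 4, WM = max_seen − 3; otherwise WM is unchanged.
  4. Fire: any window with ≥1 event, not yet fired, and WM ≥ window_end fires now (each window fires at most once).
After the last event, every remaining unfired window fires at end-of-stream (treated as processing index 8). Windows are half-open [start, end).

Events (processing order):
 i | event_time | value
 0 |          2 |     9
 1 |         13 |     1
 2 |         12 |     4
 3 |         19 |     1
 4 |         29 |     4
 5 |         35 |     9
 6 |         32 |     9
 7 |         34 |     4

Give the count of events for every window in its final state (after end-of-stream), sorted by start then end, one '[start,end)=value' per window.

i=0 t=2 v=9: → [0,8); WM=−∞
i=1 t=13 v=1: → [8,16); WM=−∞
i=2 t=12 v=4: → [8,16); WM=−∞
i=3 t=19 v=1: → [16,24); WM=16; [0,8) fires=1 [8,16) fires=2
i=4 t=29 v=4: → [24,32); WM=16
i=5 t=35 v=9: → [32,40); WM=16
i=6 t=32 v=9: → [32,40); WM=16
i=7 t=34 v=4: → [32,40); WM=32; [16,24) fires=1 [24,32) fires=1

[0,8)=1 [8,16)=2 [16,24)=1 [24,32)=1 [32,40)=3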